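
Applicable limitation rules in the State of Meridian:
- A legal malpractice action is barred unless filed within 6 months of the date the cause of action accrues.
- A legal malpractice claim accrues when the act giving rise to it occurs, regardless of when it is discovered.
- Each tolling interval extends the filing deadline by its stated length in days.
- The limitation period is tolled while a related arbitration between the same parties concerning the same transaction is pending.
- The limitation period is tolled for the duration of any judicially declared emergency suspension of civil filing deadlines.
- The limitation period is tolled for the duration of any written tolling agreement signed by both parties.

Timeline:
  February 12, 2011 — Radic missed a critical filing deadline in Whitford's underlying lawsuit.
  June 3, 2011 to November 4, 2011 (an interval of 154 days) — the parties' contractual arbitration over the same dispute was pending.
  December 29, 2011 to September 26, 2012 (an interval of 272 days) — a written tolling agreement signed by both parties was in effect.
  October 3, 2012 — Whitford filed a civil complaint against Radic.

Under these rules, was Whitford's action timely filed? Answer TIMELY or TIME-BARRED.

TIMELY

The limitation period began to run on February 12, 2011.
Adding the 6 months base period to February 12, 2011 gives a deadline of August 12, 2011, before any tolling.
The period was tolled for 154 days by the pending related arbitration (June 3, 2011 to November 4, 2011), pushing the deadline to January 13, 2012.
The written tolling agreement from December 29, 2011 to September 26, 2012 tolled the period for 272 days, extending the deadline to October 11, 2012.
The October 3, 2012 filing precedes the October 11, 2012 deadline; the claim is timely.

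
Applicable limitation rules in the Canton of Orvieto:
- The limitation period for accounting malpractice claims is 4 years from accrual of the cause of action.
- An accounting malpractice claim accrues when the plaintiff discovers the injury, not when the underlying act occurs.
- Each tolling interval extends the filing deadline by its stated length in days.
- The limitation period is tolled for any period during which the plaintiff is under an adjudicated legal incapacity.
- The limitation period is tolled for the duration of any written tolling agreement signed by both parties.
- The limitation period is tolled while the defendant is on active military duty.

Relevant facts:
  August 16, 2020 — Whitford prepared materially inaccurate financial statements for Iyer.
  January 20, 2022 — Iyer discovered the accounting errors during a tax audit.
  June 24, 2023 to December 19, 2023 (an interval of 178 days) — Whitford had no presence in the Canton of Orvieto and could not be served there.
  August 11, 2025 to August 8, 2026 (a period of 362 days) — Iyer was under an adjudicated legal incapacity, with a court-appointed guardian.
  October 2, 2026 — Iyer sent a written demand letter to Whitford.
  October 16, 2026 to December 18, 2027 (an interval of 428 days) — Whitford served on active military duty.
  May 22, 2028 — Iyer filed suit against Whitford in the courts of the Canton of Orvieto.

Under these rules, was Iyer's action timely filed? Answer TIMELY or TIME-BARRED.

Under the discovery rule, the claim accrued on January 20, 2022, when Iyer discovered the injury — not on the August 16, 2020 date of the underlying act.
Adding the 4 years base period to January 20, 2022 gives a deadline of January 20, 2026, before any tolling.
The plaintiff's legal incapacity from August 11, 2025 to August 8, 2026 tolled the period for 362 days, extending the deadline to January 17, 2027.
The period was tolled for 428 days by the defendant's active military service (October 16, 2026 to December 18, 2027), pushing the deadline to March 20, 2028.
The defendant's absence from the jurisdiction from June 24, 2023 to December 19, 2023 does not toll the period, because no stated rule makes the defendant's absence a tolling event.
The other events in the timeline have no effect on the limitation period under the stated rules.
Filing on May 22, 2028 missed the March 20, 2028 deadline — the action is time-barred.

TIME-BARRED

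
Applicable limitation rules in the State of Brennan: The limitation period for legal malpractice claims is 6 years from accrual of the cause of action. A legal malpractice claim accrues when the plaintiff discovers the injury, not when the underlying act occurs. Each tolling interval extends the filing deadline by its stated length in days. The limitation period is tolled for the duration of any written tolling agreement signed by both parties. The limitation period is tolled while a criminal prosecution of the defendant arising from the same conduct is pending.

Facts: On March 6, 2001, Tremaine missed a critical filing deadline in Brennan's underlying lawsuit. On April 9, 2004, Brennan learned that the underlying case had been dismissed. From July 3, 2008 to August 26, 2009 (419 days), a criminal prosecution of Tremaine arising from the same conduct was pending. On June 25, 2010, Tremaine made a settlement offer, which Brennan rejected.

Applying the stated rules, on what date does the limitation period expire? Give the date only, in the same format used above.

June 2, 2011

Under the discovery rule, the claim accrued on April 9, 2004, when Brennan discovered the injury — not on the March 6, 2001 date of the underlying act.
6 years from April 9, 2004 is April 9, 2010.
The pending criminal prosecution from July 3, 2008 to August 26, 2009 tolled the period for 419 days, extending the deadline to June 2, 2011.
The other events in the timeline have no effect on the limitation period under the stated rules.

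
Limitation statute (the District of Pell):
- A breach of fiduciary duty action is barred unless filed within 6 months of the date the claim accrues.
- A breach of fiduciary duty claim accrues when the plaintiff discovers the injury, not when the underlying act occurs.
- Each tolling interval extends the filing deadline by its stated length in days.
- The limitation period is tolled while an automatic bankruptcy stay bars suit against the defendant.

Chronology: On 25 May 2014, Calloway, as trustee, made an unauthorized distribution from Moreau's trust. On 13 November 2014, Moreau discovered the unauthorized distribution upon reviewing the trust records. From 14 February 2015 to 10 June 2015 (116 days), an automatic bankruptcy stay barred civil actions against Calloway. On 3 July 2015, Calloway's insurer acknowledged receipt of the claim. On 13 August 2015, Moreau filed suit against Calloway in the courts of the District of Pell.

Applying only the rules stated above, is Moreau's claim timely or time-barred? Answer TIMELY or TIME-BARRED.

TIMELY

Under the discovery rule, the claim accrued on 13 November 2014, when Moreau discovered the injury — not on the 25 May 2014 date of the underlying act.
The untolled deadline — 6 months after 13 November 2014 — is 13 May 2015.
The period was tolled for 116 days by the automatic bankruptcy stay (14 February 2015 to 10 June 2015), pushing the deadline to 6 September 2015.
Nothing else in the chronology tolls or restarts the period.
Filing on 13 August 2015 beat the 6 September 2015 deadline — the action is timely.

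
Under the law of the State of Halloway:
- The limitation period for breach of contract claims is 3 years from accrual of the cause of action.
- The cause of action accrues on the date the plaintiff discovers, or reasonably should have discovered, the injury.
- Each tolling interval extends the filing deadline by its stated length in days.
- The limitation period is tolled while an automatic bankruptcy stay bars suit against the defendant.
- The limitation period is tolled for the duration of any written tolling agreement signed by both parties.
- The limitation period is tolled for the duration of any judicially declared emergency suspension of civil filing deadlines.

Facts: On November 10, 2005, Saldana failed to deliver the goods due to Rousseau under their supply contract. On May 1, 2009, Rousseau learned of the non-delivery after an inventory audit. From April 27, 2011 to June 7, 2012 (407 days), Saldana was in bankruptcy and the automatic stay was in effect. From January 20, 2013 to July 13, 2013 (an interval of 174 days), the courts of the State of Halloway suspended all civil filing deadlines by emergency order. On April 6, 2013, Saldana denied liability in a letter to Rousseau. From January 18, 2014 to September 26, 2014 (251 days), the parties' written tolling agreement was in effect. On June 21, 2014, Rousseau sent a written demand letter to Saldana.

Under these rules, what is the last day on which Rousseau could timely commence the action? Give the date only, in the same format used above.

Under the discovery rule, the claim accrued on May 1, 2009, when Rousseau discovered the injury — not on the November 10, 2005 date of the underlying act.
3 years from May 1, 2009 is May 1, 2012.
The automatic bankruptcy stay from April 27, 2011 to June 7, 2012 tolled the period for 407 days, extending the deadline to June 12, 2013.
The emergency suspension of filing deadlines from January 20, 2013 to July 13, 2013 tolled the period for 174 days, extending the deadline to December 3, 2013.
The written tolling agreement from January 18, 2014 to September 26, 2014 began after the period had already run on December 3, 2013, so it has no tolling effect.
None of the other events listed affects the running of the period under the stated rules.

December 3, 2013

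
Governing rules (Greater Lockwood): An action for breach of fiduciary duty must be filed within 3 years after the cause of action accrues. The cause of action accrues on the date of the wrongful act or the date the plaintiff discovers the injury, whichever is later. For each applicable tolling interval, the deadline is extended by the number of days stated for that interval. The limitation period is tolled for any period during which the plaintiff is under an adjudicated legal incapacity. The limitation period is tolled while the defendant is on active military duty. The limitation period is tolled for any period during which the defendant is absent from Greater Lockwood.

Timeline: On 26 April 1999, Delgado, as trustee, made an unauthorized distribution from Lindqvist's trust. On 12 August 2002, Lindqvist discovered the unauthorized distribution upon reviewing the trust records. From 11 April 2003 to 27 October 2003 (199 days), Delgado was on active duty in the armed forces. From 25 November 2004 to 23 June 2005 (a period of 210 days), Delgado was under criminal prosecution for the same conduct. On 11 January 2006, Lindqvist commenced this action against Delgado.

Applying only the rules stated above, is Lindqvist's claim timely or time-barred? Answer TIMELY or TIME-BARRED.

TIMELY

The claim accrued on 12 August 2002 — the later of the 26 April 1999 act and the 12 August 2002 discovery.
3 years from 12 August 2002 is 12 August 2005.
The defendant's active military service from 11 April 2003 to 27 October 2003 tolled the period for 199 days, extending the deadline to 27 February 2006.
Although a criminal prosecution ran from 25 November 2004 to 23 June 2005, the stated rules do not make that a tolling event, so it is disregarded.
Filing on 11 January 2006 beat the 27 February 2006 deadline — the action is timely.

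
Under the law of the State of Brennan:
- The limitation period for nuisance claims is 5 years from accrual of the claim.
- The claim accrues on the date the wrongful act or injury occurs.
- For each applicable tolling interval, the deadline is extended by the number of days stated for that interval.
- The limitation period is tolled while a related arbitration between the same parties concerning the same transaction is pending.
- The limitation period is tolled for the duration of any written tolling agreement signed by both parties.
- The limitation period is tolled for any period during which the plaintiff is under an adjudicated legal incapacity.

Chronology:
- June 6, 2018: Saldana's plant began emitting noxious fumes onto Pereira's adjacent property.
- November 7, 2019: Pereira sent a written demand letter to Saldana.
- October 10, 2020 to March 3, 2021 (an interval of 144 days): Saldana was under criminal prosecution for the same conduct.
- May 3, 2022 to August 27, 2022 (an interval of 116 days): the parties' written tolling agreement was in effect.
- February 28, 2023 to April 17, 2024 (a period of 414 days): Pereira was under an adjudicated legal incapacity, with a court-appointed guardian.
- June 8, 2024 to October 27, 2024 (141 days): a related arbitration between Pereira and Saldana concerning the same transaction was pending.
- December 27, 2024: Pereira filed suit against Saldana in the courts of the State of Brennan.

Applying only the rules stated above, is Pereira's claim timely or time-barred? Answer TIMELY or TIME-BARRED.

The claim accrued on June 6, 2018, the date of the act.
5 years from June 6, 2018 is June 6, 2023.
Because the written tolling agreement ran from May 3, 2022 to August 27, 2022, the deadline is extended by 116 days to September 30, 2023.
Because the plaintiff's legal incapacity ran from February 28, 2023 to April 17, 2024, the deadline is extended by 414 days to November 17, 2024.
The pending related arbitration from June 8, 2024 to October 27, 2024 tolled the period for 141 days, extending the deadline to April 7, 2025.
Although a criminal prosecution ran from October 10, 2020 to March 3, 2021, the stated rules do not make that a tolling event, so it is disregarded.
The other events in the timeline have no effect on the limitation period under the stated rules.
The December 27, 2024 filing precedes the April 7, 2025 deadline; the claim is timely.

TIMELY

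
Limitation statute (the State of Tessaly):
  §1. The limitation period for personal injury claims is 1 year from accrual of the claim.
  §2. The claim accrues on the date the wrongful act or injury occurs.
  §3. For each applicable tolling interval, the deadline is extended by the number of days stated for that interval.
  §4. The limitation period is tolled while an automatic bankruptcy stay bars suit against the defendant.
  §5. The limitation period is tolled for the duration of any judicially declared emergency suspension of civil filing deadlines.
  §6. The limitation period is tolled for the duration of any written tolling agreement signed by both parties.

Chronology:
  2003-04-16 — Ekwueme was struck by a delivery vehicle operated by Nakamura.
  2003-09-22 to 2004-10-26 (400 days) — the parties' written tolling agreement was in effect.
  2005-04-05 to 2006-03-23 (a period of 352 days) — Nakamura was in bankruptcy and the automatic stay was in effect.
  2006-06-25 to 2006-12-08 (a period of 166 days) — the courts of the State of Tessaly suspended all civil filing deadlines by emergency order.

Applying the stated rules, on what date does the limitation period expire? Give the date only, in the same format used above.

The claim accrued on 2003-04-16, the date of the act.
The untolled deadline — 1 year after 2003-04-16 — is 2004-04-16.
The period was tolled for 400 days by the written tolling agreement (2003-09-22 to 2004-10-26), pushing the deadline to 2005-05-21.
The automatic bankruptcy stay from 2005-04-05 to 2006-03-23 tolled the period for 352 days, extending the deadline to 2006-05-08.
The emergency suspension of filing deadlines from 2006-06-25 to 2006-12-08 began after the period had already run on 2006-05-08, so it has no tolling effect.

2006-05-08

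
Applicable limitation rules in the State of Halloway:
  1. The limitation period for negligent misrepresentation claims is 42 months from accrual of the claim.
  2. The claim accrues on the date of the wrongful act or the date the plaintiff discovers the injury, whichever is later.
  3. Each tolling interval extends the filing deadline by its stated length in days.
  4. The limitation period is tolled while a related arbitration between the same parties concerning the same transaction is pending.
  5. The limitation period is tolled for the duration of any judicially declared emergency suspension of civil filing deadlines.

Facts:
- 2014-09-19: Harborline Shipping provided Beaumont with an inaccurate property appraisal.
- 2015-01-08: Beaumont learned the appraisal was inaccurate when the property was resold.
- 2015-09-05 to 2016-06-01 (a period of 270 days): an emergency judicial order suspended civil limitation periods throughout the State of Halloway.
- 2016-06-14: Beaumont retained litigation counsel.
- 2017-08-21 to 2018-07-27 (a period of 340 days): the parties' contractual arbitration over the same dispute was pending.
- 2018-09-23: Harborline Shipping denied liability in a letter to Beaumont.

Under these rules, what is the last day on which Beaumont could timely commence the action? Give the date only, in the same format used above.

2020-03-09

The claim accrued on 2015-01-08 — the later of the 2014-09-19 act and the 2015-01-08 discovery.
The untolled deadline — 42 months after 2015-01-08 — is 2018-07-08.
The period was tolled for 270 days by the emergency suspension of filing deadlines (2015-09-05 to 2016-06-01), pushing the deadline to 2019-04-04.
The period was tolled for 340 days by the pending related arbitration (2017-08-21 to 2018-07-27), pushing the deadline to 2020-03-09.
Nothing else in the chronology tolls or restarts the period.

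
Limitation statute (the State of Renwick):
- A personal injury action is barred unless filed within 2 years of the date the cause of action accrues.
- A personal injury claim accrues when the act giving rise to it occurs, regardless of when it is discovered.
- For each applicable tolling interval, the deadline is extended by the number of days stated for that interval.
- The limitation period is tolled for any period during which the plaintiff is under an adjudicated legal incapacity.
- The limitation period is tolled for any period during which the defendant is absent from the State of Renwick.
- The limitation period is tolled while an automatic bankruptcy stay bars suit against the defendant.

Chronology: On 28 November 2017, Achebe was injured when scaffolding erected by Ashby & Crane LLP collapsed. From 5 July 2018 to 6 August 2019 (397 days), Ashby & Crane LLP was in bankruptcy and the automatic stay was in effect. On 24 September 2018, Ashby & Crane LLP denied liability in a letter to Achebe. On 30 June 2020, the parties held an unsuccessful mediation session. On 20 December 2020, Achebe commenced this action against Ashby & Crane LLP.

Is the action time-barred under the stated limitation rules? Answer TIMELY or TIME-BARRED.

The claim accrued on 28 November 2017, when the wrongful act occurred.
Adding the 2 years base period to 28 November 2017 gives a deadline of 28 November 2019, before any tolling.
Because the automatic bankruptcy stay ran from 5 July 2018 to 6 August 2019, the deadline is extended by 397 days to 29 December 2020.
None of the other events listed affects the running of the period under the stated rules.
Achebe filed on 20 December 2020, before the 29 December 2020 deadline, so the action is timely.

TIMELY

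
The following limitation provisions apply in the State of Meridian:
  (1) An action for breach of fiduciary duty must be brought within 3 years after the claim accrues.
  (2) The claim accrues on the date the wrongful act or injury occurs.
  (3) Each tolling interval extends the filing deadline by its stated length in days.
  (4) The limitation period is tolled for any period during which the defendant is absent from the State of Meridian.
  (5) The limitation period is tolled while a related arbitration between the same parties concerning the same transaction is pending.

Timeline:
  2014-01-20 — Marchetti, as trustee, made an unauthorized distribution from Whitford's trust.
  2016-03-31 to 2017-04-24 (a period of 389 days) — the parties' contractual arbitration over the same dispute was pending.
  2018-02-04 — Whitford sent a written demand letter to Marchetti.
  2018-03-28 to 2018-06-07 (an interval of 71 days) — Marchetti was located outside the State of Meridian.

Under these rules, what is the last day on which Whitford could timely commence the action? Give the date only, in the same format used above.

2018-02-13

The claim accrued on 2014-01-20, when the wrongful act occurred.
3 years from 2014-01-20 is 2017-01-20.
The period was tolled for 389 days by the pending related arbitration (2016-03-31 to 2017-04-24), pushing the deadline to 2018-02-13.
By the time the defendant's absence from the jurisdiction began on 2018-03-28, the limitation period had already expired on 2018-02-13; that interval cannot revive it.
Nothing else in the chronology tolls or restarts the period.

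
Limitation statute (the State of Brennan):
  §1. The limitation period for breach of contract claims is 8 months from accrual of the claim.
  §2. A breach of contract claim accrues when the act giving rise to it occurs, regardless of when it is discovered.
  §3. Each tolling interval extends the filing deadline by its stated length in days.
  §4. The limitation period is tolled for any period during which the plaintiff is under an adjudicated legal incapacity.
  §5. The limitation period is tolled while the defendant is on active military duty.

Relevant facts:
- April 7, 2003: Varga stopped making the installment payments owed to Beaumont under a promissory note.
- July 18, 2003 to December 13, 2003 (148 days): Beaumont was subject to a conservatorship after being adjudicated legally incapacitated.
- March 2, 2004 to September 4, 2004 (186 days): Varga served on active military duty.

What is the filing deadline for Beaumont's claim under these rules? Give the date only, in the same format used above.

The claim accrued on April 7, 2003, the date of the act.
8 months from April 7, 2003 is December 7, 2003.
The plaintiff's legal incapacity from July 18, 2003 to December 13, 2003 tolled the period for 148 days, extending the deadline to May 3, 2004.
The period was tolled for 186 days by the defendant's active military service (March 2, 2004 to September 4, 2004), pushing the deadline to November 5, 2004.

November 5, 2004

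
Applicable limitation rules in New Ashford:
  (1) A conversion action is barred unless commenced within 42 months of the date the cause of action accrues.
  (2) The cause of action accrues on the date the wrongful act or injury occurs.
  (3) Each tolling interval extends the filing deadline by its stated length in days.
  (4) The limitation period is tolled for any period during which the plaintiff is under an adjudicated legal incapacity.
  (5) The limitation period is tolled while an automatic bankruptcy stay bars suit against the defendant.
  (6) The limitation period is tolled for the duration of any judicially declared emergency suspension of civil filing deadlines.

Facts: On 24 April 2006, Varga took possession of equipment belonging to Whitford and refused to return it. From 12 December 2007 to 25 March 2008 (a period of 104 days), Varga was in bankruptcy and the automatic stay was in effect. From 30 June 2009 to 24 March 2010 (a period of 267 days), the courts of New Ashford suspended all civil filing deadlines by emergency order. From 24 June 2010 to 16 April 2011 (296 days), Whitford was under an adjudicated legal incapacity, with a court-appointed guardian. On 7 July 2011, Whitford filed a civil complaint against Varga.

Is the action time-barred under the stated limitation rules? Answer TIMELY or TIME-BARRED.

The claim accrued on 24 April 2006, when the wrongful act occurred.
Adding the 42 months base period to 24 April 2006 gives a deadline of 24 October 2009, before any tolling.
The period was tolled for 104 days by the automatic bankruptcy stay (12 December 2007 to 25 March 2008), pushing the deadline to 5 February 2010.
The period was tolled for 267 days by the emergency suspension of filing deadlines (30 June 2009 to 24 March 2010), pushing the deadline to 30 October 2010.
The plaintiff's legal incapacity from 24 June 2010 to 16 April 2011 tolled the period for 296 days, extending the deadline to 22 August 2011.
The 7 July 2011 filing precedes the 22 August 2011 deadline; the claim is timely.

TIMELY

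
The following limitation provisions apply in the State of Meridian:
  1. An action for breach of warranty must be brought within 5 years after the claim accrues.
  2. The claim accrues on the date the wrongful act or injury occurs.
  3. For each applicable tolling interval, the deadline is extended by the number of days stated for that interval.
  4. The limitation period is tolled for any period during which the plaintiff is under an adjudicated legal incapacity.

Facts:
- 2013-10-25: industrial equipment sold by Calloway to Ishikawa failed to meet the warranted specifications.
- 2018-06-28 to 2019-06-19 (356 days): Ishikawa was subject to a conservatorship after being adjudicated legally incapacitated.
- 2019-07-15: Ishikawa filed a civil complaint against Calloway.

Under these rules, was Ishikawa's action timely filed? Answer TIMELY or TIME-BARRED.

TIMELY

The claim accrued on 2013-10-25, the date of the act.
5 years from 2013-10-25 is 2018-10-25.
The plaintiff's legal incapacity from 2018-06-28 to 2019-06-19 tolled the period for 356 days, extending the deadline to 2019-10-16.
Ishikawa filed on 2019-07-15, before the 2019-10-16 deadline, so the action is timely.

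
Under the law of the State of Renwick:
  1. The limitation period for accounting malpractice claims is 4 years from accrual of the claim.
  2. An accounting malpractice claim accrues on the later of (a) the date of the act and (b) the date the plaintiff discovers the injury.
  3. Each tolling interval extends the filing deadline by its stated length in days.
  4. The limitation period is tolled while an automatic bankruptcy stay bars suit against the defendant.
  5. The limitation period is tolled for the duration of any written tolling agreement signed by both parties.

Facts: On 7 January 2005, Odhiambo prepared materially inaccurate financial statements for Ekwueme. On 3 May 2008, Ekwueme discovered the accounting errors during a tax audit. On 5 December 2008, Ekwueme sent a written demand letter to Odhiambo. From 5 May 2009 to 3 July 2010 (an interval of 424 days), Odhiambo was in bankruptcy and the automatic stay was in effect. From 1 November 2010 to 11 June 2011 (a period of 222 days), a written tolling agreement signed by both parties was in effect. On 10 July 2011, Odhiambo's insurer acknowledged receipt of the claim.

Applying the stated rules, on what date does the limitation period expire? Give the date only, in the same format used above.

8 February 2014

The claim accrued on 3 May 2008 — the later of the 7 January 2005 act and the 3 May 2008 discovery.
4 years from 3 May 2008 is 3 May 2012.
The period was tolled for 424 days by the automatic bankruptcy stay (5 May 2009 to 3 July 2010), pushing the deadline to 1 July 2013.
The written tolling agreement from 1 November 2010 to 11 June 2011 tolled the period for 222 days, extending the deadline to 8 February 2014.
The other events in the timeline have no effect on the limitation period under the stated rules.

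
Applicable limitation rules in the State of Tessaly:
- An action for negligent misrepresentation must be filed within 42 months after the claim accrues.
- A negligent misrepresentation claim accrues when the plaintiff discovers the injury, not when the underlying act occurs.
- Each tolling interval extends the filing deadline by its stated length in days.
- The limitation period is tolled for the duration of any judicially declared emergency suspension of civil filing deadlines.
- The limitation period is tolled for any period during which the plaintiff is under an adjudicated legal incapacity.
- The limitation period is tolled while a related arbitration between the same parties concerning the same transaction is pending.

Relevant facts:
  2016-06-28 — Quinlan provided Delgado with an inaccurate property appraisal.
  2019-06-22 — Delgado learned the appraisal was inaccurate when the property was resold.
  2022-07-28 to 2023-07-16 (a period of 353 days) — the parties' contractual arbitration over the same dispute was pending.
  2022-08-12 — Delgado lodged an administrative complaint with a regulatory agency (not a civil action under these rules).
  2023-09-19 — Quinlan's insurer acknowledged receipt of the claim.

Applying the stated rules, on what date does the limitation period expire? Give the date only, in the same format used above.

2023-12-10

The claim did not accrue until Delgado discovered the injury on 2019-06-22; the 2016-06-28 act date does not start the clock under the stated rule.
42 months from 2019-06-22 is 2022-12-22.
The pending related arbitration from 2022-07-28 to 2023-07-16 tolled the period for 353 days, extending the deadline to 2023-12-10.
The other events in the timeline have no effect on the limitation period under the stated rules.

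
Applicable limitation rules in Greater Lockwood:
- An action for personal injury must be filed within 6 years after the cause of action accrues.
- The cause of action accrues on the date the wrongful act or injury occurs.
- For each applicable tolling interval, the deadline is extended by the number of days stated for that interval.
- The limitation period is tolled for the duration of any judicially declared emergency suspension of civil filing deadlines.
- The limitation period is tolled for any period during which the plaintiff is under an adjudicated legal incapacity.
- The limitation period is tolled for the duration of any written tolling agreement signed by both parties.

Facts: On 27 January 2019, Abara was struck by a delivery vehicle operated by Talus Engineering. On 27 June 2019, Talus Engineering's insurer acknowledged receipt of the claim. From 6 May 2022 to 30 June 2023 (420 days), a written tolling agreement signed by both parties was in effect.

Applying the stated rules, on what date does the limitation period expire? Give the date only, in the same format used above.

The claim accrued on 27 January 2019, when the wrongful act occurred.
The untolled deadline — 6 years after 27 January 2019 — is 27 January 2025.
The period was tolled for 420 days by the written tolling agreement (6 May 2022 to 30 June 2023), pushing the deadline to 23 March 2026.
None of the other events listed affects the running of the period under the stated rules.

23 March 2026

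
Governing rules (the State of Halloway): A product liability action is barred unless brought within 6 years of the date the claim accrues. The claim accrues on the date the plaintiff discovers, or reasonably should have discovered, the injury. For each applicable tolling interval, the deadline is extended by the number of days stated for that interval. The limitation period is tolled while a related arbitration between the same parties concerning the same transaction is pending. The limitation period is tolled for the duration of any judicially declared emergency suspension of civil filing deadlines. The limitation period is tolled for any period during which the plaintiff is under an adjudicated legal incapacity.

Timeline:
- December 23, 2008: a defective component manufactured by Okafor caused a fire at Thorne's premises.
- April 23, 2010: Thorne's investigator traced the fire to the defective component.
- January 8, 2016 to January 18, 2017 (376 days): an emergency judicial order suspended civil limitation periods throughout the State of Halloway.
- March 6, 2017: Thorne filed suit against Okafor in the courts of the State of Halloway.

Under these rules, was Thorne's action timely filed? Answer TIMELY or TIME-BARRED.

TIMELY

Accrual is tied to discovery, so the period began on April 23, 2010 rather than on December 23, 2008 when the act occurred.
The untolled deadline — 6 years after April 23, 2010 — is April 23, 2016.
Because the emergency suspension of filing deadlines ran from January 8, 2016 to January 18, 2017, the deadline is extended by 376 days to May 4, 2017.
Thorne filed on March 6, 2017, before the May 4, 2017 deadline, so the action is timely.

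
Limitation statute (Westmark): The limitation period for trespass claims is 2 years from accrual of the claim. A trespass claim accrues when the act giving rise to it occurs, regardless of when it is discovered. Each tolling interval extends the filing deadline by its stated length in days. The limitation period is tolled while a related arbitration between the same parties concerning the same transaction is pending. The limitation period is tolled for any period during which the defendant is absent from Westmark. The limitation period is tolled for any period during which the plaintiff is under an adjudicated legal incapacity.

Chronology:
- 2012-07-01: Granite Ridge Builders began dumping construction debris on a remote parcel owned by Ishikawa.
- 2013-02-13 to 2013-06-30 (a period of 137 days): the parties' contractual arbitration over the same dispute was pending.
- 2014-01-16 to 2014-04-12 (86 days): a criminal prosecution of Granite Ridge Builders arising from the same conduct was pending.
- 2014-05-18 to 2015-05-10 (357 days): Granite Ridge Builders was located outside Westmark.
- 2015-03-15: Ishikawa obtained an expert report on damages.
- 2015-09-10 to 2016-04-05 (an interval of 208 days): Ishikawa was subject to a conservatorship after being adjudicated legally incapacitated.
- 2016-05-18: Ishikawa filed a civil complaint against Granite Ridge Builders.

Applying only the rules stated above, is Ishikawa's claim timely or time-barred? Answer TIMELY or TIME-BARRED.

The limitation period began to run on 2012-07-01.
2 years from 2012-07-01 is 2014-07-01.
Because the pending related arbitration ran from 2013-02-13 to 2013-06-30, the deadline is extended by 137 days to 2014-11-15.
Because the defendant's absence from the jurisdiction ran from 2014-05-18 to 2015-05-10, the deadline is extended by 357 days to 2015-11-07.
The plaintiff's legal incapacity from 2015-09-10 to 2016-04-05 tolled the period for 208 days, extending the deadline to 2016-06-02.
No stated provision tolls the period for a criminal prosecution, so the interval from 2014-01-16 to 2014-04-12 has no effect on the deadline.
The other events in the timeline have no effect on the limitation period under the stated rules.
Ishikawa filed on 2016-05-18, before the 2016-06-02 deadline, so the action is timely.

TIMELY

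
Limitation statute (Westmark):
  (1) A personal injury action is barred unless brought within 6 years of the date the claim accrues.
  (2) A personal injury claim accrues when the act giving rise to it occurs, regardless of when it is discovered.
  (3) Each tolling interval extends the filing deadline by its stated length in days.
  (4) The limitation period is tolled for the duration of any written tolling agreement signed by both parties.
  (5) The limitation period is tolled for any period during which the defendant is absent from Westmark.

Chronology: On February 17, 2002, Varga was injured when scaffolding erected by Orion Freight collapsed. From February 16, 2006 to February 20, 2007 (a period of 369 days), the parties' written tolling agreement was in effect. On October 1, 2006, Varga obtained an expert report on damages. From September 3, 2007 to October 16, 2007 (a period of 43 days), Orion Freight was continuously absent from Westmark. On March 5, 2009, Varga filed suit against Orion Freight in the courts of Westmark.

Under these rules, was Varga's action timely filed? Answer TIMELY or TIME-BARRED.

TIMELY

The claim accrued on February 17, 2002, when the wrongful act occurred.
Adding the 6 years base period to February 17, 2002 gives a deadline of February 17, 2008, before any tolling.
The period was tolled for 369 days by the written tolling agreement (February 16, 2006 to February 20, 2007), pushing the deadline to February 20, 2009.
The defendant's absence from the jurisdiction from September 3, 2007 to October 16, 2007 tolled the period for 43 days, extending the deadline to April 4, 2009.
None of the other events listed affects the running of the period under the stated rules.
The March 5, 2009 filing precedes the April 4, 2009 deadline; the claim is timely.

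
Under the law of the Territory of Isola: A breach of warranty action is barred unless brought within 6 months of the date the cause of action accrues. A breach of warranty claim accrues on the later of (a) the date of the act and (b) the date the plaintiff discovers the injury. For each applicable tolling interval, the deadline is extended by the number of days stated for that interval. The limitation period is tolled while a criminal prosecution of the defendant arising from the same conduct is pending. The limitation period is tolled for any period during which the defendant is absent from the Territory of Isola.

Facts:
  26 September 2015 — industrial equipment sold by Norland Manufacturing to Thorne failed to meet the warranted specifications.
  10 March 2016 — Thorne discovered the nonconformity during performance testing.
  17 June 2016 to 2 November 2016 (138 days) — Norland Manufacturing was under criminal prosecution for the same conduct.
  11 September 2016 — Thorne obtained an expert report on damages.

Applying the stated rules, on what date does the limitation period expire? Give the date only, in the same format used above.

26 January 2017

Taking the later of the act (26 September 2015) and discovery (10 March 2016), the claim accrued on 10 March 2016.
6 months from 10 March 2016 is 10 September 2016.
The pending criminal prosecution from 17 June 2016 to 2 November 2016 tolled the period for 138 days, extending the deadline to 26 January 2017.
The other events in the timeline have no effect on the limitation period under the stated rules.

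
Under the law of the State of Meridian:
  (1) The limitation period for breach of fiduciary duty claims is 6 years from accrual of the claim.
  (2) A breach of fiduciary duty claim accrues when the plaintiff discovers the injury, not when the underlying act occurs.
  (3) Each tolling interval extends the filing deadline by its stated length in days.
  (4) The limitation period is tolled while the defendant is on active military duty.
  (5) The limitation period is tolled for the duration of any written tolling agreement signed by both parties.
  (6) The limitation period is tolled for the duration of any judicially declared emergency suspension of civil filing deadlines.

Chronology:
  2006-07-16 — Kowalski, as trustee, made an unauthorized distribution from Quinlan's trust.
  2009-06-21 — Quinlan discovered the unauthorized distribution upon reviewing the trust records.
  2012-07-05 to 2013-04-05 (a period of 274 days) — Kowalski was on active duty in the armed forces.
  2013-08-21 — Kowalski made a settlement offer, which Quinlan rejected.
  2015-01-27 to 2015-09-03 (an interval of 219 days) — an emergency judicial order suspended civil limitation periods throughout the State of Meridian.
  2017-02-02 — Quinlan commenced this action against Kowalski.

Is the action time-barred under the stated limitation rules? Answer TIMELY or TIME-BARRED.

TIME-BARRED

Accrual is tied to discovery, so the period began on 2009-06-21 rather than on 2006-07-16 when the act occurred.
The untolled deadline — 6 years after 2009-06-21 — is 2015-06-21.
The defendant's active military service from 2012-07-05 to 2013-04-05 tolled the period for 274 days, extending the deadline to 2016-03-21.
The period was tolled for 219 days by the emergency suspension of filing deadlines (2015-01-27 to 2015-09-03), pushing the deadline to 2016-10-26.
The other events in the timeline have no effect on the limitation period under the stated rules.
Filing on 2017-02-02 missed the 2016-10-26 deadline — the action is time-barred.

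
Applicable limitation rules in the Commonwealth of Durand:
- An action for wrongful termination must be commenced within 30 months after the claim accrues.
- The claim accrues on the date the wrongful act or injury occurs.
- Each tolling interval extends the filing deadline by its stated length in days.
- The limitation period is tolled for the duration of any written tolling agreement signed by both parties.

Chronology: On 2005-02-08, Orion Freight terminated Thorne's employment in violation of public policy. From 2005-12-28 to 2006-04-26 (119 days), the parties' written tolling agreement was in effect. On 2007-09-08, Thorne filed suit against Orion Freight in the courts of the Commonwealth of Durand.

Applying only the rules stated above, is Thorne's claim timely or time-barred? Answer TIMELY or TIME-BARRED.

The claim accrued on 2005-02-08, when the wrongful act occurred.
Adding the 30 months base period to 2005-02-08 gives a deadline of 2007-08-08, before any tolling.
The written tolling agreement from 2005-12-28 to 2006-04-26 tolled the period for 119 days, extending the deadline to 2007-12-05.
Filing on 2007-09-08 beat the 2007-12-05 deadline — the action is timely.

TIMELY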